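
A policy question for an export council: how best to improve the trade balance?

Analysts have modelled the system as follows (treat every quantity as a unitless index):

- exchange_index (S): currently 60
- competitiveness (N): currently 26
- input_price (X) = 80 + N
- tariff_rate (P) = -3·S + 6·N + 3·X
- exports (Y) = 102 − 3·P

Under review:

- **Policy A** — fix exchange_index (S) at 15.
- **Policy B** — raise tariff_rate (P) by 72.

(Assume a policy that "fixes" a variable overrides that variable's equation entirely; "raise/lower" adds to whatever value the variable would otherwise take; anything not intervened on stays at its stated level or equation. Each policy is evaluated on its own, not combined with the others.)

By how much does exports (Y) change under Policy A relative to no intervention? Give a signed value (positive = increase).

Baseline:
  S = 60
  N = 26
  X = 80 + 26 = 106
  P = 0 − 3·60 + 6·26 + 3·106 = 294
  Y = 102 − 3·294 = -780
Policy A (S := 15):
  S = 15
  N = 26
  X = 80 + 26 = 106
  P = 0 − 3·15 + 6·26 + 3·106 = 429
  Y = 102 − 3·429 = -1185
Change in Y: -1185 − (-780) = -405

-405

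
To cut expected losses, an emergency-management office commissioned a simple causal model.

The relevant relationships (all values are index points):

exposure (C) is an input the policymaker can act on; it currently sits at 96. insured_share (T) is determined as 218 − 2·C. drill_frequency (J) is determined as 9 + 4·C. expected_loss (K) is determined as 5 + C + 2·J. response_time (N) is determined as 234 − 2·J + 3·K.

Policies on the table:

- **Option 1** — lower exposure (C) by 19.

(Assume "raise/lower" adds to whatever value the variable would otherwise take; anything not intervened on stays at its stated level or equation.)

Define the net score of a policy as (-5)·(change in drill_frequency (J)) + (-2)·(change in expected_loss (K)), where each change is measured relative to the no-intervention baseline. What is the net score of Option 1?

Baseline:
  C = 96
  J = 9 + 4·96 = 393
  K = 5 + 96 + 2·393 = 887
Option 1 (C − 19):
  C = 96 − 19 = 77
  J = 9 + 4·77 = 317
  K = 5 + 77 + 2·317 = 716
ΔJ = 317 − 393 = -76; ΔK = 716 − 887 = -171
Score = (-5)·(-76) + (-2)·(-171) = 722

722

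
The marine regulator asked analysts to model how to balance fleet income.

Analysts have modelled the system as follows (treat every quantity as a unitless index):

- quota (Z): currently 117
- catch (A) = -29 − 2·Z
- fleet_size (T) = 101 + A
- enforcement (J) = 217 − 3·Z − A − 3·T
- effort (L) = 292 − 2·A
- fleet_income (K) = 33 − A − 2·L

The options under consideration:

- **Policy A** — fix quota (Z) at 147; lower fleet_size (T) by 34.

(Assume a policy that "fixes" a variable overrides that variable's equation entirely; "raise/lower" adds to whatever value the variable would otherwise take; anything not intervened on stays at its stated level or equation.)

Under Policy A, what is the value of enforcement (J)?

867

Policy A (Z := 147, T − 34):
  Z = 147
  A = -29 − 2·147 = -323
  T = 101 + (-323) (−34 from intervention) = -256
  J = 217 − 3·147 − (-323) − 3·(-256) = 867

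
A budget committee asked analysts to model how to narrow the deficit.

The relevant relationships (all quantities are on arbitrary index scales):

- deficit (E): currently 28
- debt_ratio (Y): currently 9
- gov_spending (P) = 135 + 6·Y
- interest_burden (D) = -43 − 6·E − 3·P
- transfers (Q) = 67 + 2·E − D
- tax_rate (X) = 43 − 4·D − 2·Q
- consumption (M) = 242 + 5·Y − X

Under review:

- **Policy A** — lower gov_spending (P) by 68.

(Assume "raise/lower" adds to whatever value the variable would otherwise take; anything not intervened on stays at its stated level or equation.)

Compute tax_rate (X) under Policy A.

945

Policy A (P − 68):
  E = 28
  Y = 9
  P = 135 + 6·9 (−68 from intervention) = 121
  D = -43 − 6·28 − 3·121 = -574
  Q = 67 + 2·28 − (-574) = 697
  X = 43 − 4·(-574) − 2·697 = 945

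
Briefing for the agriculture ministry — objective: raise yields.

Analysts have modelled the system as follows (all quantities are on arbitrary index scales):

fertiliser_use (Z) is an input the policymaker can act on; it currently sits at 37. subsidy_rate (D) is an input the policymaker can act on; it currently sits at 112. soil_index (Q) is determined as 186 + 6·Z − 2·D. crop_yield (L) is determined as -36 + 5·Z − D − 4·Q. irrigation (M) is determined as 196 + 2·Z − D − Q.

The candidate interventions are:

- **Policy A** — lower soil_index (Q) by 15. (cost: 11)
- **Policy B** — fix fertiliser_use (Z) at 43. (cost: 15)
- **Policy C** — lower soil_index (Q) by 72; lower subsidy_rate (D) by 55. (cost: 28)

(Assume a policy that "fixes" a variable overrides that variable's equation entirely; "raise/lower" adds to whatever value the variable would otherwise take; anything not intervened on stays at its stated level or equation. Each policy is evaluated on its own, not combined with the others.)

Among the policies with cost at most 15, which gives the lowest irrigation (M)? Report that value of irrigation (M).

Policy A (Q − 15):
  Z = 37
  D = 112
  Q = 186 + 6·37 − 2·112 (−15 from intervention) = 169
  M = 196 + 2·37 − 112 − 169 = -11
Policy B (Z := 43):
  Z = 43
  D = 112
  Q = 186 + 6·43 − 2·112 = 220
  M = 196 + 2·43 − 112 − 220 = -50
Comparing — Policy A: M=-11, Policy B: M=-50. Lowest is -50 (Policy B).

-50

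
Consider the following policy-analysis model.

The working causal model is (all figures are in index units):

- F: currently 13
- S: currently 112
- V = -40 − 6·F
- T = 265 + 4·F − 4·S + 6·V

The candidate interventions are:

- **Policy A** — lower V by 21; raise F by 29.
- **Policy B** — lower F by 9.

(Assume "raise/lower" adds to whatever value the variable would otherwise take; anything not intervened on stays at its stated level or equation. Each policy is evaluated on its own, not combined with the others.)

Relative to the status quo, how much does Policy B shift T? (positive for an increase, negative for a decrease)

Baseline:
  F = 13
  S = 112
  V = -40 − 6·13 = -118
  T = 265 + 4·13 − 4·112 + 6·(-118) = -839
Policy B (F − 9):
  F = 13 − 9 = 4
  S = 112
  V = -40 − 6·4 = -64
  T = 265 + 4·4 − 4·112 + 6·(-64) = -551
Change in T: -551 − (-839) = 288

288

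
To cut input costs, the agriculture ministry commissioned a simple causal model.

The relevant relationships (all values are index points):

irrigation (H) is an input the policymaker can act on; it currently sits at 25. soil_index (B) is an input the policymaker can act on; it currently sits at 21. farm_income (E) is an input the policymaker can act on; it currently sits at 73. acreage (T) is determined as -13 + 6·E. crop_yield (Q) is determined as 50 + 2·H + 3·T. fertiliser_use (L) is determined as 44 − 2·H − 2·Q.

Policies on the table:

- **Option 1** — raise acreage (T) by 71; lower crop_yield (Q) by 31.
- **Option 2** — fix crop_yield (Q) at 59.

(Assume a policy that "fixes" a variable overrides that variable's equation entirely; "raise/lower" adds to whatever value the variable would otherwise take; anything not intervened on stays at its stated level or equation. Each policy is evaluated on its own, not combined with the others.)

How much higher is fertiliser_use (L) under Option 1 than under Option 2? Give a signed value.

-2996

Option 1 (T + 71, Q − 31):
  H = 25
  E = 73
  T = -13 + 6·73 (+71 from intervention) = 496
  Q = 50 + 2·25 + 3·496 (−31 from intervention) = 1557
  L = 44 − 2·25 − 2·1557 = -3120
Option 2 (Q := 59):
  H = 25
  E = 73
  T = -13 + 6·73 = 425
  Q = 59
  L = 44 − 2·25 − 2·59 = -124
L: -3120 − (-124) = -2996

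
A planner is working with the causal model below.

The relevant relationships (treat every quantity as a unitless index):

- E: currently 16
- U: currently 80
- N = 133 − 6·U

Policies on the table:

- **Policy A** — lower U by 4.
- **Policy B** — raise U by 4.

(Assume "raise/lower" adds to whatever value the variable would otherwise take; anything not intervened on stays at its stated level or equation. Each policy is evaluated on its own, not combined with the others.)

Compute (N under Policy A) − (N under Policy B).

Policy A (U − 4):
  U = 80 − 4 = 76
  N = 133 − 6·76 = -323
Policy B (U + 4):
  U = 80 + 4 = 84
  N = 133 − 6·84 = -371
N: -323 − (-371) = 48

48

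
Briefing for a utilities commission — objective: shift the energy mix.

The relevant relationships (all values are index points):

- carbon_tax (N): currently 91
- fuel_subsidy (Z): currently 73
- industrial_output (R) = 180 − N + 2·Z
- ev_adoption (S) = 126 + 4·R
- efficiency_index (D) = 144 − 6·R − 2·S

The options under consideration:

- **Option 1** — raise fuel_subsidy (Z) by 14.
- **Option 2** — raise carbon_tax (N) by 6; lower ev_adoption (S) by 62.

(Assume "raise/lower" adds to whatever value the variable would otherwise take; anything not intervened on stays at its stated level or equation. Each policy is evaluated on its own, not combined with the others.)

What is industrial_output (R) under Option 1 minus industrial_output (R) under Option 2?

Option 1 (Z + 14):
  N = 91
  Z = 73 + 14 = 87
  R = 180 − 91 + 2·87 = 263
Option 2 (N + 6, S − 62):
  N = 91 + 6 = 97
  Z = 73
  R = 180 − 97 + 2·73 = 229
R: 263 − 229 = 34

34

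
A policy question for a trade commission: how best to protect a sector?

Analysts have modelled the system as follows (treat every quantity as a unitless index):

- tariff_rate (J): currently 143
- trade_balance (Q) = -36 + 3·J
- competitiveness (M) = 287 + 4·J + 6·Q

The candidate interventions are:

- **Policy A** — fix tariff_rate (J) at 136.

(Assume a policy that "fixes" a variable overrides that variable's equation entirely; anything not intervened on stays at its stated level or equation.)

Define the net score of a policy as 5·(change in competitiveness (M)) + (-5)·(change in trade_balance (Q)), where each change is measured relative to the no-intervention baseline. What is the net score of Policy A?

-665

Baseline:
  J = 143
  Q = -36 + 3·143 = 393
  M = 287 + 4·143 + 6·393 = 3217
Policy A (J := 136):
  J = 136
  Q = -36 + 3·136 = 372
  M = 287 + 4·136 + 6·372 = 3063
ΔM = 3063 − 3217 = -154; ΔQ = 372 − 393 = -21
Score = 5·(-154) + (-5)·(-21) = -665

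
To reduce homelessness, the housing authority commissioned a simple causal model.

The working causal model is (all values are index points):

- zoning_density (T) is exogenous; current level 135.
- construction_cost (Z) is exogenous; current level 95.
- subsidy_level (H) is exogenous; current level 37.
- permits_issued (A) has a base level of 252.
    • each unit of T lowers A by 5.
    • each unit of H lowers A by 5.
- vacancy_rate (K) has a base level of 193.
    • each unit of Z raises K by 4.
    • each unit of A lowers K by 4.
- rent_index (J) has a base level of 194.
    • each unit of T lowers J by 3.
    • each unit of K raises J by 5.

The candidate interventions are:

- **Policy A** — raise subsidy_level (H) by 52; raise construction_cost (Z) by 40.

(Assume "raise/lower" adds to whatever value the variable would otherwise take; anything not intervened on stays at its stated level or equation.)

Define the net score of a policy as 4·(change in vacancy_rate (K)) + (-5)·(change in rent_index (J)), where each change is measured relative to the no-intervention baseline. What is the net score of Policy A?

-25200

Baseline:
  T = 135
  Z = 95
  H = 37
  A = 252 − 5·135 − 5·37 = -608
  K = 193 + 4·95 − 4·(-608) = 3005
  J = 194 − 3·135 + 5·3005 = 14814
Policy A (H + 52, Z + 40):
  T = 135
  Z = 95 + 40 = 135
  H = 37 + 52 = 89
  A = 252 − 5·135 − 5·89 = -868
  K = 193 + 4·135 − 4·(-868) = 4205
  J = 194 − 3·135 + 5·4205 = 20814
ΔK = 4205 − 3005 = 1200; ΔJ = 20814 − 14814 = 6000
Score = 4·1200 + (-5)·6000 = -25200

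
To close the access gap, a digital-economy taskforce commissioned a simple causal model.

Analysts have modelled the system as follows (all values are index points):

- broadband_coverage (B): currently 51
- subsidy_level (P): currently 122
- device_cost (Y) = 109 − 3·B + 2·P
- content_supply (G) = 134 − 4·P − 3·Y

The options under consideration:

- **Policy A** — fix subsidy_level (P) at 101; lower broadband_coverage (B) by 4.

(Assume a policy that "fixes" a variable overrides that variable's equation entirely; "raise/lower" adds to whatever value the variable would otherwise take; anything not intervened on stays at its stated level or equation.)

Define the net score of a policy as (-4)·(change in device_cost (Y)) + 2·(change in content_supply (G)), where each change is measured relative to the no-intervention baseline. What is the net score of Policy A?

468

Baseline:
  B = 51
  P = 122
  Y = 109 − 3·51 + 2·122 = 200
  G = 134 − 4·122 − 3·200 = -954
Policy A (P := 101, B − 4):
  B = 51 − 4 = 47
  P = 101
  Y = 109 − 3·47 + 2·101 = 170
  G = 134 − 4·101 − 3·170 = -780
ΔY = 170 − 200 = -30; ΔG = -780 − (-954) = 174
Score = (-4)·(-30) + 2·174 = 468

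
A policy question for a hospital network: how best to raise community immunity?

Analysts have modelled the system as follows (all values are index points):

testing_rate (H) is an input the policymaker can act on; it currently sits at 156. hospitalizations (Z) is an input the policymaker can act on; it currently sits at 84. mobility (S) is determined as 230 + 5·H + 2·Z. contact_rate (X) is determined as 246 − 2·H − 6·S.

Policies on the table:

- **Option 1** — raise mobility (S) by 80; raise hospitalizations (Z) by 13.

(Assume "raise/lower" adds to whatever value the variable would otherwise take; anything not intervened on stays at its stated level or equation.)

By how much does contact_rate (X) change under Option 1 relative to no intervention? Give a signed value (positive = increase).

Baseline:
  H = 156
  Z = 84
  S = 230 + 5·156 + 2·84 = 1178
  X = 246 − 2·156 − 6·1178 = -7134
Option 1 (S + 80, Z + 13):
  H = 156
  Z = 84 + 13 = 97
  S = 230 + 5·156 + 2·97 (+80 from intervention) = 1284
  X = 246 − 2·156 − 6·1284 = -7770
Change in X: -7770 − (-7134) = -636

-636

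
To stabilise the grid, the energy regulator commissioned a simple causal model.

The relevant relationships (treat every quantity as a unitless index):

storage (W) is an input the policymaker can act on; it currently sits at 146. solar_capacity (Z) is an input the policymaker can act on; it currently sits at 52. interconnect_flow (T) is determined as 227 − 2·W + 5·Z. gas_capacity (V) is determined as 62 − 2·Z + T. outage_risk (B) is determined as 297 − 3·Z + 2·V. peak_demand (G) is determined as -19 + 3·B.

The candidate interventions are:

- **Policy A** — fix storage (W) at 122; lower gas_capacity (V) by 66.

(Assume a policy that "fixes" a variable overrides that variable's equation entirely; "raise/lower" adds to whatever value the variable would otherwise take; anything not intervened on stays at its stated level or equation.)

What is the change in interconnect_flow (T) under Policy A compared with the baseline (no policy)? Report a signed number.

48

Baseline:
  W = 146
  Z = 52
  T = 227 − 2·146 + 5·52 = 195
Policy A (W := 122, V − 66):
  W = 122
  Z = 52
  T = 227 − 2·122 + 5·52 = 243
Change in T: 243 − 195 = 48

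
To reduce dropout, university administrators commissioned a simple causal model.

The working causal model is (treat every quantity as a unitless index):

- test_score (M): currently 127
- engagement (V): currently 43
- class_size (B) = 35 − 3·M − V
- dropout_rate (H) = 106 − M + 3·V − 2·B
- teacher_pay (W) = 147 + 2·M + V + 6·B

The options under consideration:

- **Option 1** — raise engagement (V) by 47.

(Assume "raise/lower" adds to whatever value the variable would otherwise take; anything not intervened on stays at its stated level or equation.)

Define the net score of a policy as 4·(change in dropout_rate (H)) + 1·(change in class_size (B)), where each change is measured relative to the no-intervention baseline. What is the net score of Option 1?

893

Baseline:
  M = 127
  V = 43
  B = 35 − 3·127 − 43 = -389
  H = 106 − 127 + 3·43 − 2·(-389) = 886
Option 1 (V + 47):
  M = 127
  V = 43 + 47 = 90
  B = 35 − 3·127 − 90 = -436
  H = 106 − 127 + 3·90 − 2·(-436) = 1121
ΔH = 1121 − 886 = 235; ΔB = -436 − (-389) = -47
Score = 4·235 + 1·(-47) = 893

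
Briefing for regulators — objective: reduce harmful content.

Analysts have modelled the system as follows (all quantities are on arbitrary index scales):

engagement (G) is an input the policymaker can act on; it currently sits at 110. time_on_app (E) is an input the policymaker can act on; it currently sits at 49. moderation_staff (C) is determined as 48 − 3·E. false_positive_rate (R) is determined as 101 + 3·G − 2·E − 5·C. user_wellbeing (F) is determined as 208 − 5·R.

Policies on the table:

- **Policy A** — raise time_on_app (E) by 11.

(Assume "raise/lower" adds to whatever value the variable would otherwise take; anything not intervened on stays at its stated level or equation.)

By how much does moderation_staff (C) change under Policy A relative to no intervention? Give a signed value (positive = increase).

-33

Baseline:
  E = 49
  C = 48 − 3·49 = -99
Policy A (E + 11):
  E = 49 + 11 = 60
  C = 48 − 3·60 = -132
Change in C: -132 − (-99) = -33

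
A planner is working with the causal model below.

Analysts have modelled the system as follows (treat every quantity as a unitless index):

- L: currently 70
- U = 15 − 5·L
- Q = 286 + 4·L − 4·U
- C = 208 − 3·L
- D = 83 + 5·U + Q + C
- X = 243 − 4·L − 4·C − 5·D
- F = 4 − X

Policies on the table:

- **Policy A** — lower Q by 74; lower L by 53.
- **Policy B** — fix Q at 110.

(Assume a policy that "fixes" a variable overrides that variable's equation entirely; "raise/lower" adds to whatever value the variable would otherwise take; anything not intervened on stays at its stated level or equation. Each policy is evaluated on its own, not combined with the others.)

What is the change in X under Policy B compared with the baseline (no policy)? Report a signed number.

8980

Baseline:
  L = 70
  U = 15 − 5·70 = -335
  Q = 286 + 4·70 − 4·(-335) = 1906
  C = 208 − 3·70 = -2
  D = 83 + 5·(-335) + 1906 + (-2) = 312
  X = 243 − 4·70 − 4·(-2) − 5·312 = -1589
Policy B (Q := 110):
  L = 70
  U = 15 − 5·70 = -335
  Q = 110
  C = 208 − 3·70 = -2
  D = 83 + 5·(-335) + 110 + (-2) = -1484
  X = 243 − 4·70 − 4·(-2) − 5·(-1484) = 7391
Change in X: 7391 − (-1589) = 8980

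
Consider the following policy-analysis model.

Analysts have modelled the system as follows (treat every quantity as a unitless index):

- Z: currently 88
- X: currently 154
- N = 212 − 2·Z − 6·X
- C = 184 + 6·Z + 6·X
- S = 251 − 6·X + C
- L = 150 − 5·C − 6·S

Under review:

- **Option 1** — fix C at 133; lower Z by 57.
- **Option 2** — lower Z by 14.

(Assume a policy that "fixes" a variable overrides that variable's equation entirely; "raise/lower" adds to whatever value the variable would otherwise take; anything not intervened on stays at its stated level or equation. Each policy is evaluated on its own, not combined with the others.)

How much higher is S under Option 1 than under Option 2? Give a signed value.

-1419

Option 1 (C := 133, Z − 57):
  Z = 88 − 57 = 31
  X = 154
  C = 133
  S = 251 − 6·154 + 133 = -540
Option 2 (Z − 14):
  Z = 88 − 14 = 74
  X = 154
  C = 184 + 6·74 + 6·154 = 1552
  S = 251 − 6·154 + 1552 = 879
S: -540 − 879 = -1419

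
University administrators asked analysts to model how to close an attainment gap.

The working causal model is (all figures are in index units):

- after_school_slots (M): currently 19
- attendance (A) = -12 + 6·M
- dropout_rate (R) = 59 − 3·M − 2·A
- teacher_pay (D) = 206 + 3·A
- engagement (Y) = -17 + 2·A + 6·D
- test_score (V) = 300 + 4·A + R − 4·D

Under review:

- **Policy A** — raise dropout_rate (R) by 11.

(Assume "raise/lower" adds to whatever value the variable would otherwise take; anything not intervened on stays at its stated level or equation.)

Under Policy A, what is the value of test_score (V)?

-1531

Policy A (R + 11):
  M = 19
  A = -12 + 6·19 = 102
  R = 59 − 3·19 − 2·102 (+11 from intervention) = -191
  D = 206 + 3·102 = 512
  V = 300 + 4·102 + (-191) − 4·512 = -1531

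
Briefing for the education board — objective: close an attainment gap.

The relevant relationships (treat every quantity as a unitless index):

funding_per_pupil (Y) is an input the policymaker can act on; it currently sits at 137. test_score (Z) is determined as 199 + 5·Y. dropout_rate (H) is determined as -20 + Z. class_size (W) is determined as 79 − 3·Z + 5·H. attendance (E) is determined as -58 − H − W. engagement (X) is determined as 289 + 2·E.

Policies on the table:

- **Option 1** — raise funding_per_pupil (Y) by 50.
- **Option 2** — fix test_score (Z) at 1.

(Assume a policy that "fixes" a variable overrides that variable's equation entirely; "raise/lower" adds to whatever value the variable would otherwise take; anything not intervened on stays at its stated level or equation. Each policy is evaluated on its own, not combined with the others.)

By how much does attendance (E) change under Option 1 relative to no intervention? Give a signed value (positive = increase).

-750

Baseline:
  Y = 137
  Z = 199 + 5·137 = 884
  H = -20 + 884 = 864
  W = 79 − 3·884 + 5·864 = 1747
  E = -58 − 864 − 1747 = -2669
Option 1 (Y + 50):
  Y = 137 + 50 = 187
  Z = 199 + 5·187 = 1134
  H = -20 + 1134 = 1114
  W = 79 − 3·1134 + 5·1114 = 2247
  E = -58 − 1114 − 2247 = -3419
Change in E: -3419 − (-2669) = -750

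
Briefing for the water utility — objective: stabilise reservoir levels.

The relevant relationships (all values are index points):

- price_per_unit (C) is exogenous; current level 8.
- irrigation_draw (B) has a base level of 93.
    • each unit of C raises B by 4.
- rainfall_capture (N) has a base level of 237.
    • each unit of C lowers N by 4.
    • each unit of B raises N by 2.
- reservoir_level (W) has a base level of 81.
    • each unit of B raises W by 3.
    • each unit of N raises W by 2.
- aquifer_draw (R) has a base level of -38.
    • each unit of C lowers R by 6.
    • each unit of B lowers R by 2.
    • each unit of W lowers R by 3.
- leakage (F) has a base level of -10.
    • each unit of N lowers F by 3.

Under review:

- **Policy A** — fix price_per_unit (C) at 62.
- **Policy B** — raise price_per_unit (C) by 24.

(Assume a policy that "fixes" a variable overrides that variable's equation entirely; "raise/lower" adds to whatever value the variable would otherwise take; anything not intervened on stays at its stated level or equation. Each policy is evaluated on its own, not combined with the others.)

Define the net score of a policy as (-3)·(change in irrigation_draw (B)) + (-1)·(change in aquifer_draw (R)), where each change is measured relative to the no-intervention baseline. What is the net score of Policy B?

Baseline:
  C = 8
  B = 93 + 4·8 = 125
  N = 237 − 4·8 + 2·125 = 455
  W = 81 + 3·125 + 2·455 = 1366
  R = -38 − 6·8 − 2·125 − 3·1366 = -4434
Policy B (C + 24):
  C = 8 + 24 = 32
  B = 93 + 4·32 = 221
  N = 237 − 4·32 + 2·221 = 551
  W = 81 + 3·221 + 2·551 = 1846
  R = -38 − 6·32 − 2·221 − 3·1846 = -6210
ΔB = 221 − 125 = 96; ΔR = -6210 − (-4434) = -1776
Score = (-3)·96 + (-1)·(-1776) = 1488

1488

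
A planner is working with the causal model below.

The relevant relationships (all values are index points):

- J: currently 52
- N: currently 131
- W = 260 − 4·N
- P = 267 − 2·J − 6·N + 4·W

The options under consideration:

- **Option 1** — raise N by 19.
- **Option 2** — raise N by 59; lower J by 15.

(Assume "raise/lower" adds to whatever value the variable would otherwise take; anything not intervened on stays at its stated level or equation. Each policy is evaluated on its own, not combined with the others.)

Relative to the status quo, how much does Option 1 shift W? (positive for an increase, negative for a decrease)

-76

Baseline:
  N = 131
  W = 260 − 4·131 = -264
Option 1 (N + 19):
  N = 131 + 19 = 150
  W = 260 − 4·150 = -340
Change in W: -340 − (-264) = -76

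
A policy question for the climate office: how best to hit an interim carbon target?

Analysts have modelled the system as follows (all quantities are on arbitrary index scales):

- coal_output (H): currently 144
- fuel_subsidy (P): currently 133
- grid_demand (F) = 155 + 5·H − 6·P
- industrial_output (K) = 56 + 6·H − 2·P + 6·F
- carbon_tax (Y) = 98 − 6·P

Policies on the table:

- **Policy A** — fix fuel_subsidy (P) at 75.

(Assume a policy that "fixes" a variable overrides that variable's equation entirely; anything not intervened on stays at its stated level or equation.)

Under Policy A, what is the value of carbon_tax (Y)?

-352

Policy A (P := 75):
  P = 75
  Y = 98 − 6·75 = -352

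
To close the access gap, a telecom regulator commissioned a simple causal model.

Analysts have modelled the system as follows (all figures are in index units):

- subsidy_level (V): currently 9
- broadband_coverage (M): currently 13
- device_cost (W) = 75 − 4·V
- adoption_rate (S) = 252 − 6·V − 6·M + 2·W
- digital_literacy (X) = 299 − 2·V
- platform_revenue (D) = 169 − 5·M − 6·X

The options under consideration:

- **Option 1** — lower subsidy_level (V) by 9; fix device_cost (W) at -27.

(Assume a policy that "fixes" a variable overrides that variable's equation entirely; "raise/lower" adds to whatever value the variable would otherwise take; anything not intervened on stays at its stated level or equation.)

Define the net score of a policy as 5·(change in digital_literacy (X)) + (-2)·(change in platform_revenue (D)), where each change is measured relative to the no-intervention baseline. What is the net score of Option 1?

Baseline:
  V = 9
  M = 13
  X = 299 − 2·9 = 281
  D = 169 − 5·13 − 6·281 = -1582
Option 1 (V − 9, W := -27):
  V = 9 − 9 = 0
  M = 13
  X = 299 − 2·0 = 299
  D = 169 − 5·13 − 6·299 = -1690
ΔX = 299 − 281 = 18; ΔD = -1690 − (-1582) = -108
Score = 5·18 + (-2)·(-108) = 306

306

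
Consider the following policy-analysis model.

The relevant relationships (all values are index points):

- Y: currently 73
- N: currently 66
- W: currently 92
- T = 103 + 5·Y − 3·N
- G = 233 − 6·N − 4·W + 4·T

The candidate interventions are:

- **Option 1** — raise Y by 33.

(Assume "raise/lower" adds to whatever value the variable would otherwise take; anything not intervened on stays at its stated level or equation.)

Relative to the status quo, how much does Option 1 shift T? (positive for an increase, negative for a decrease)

165

Baseline:
  Y = 73
  N = 66
  T = 103 + 5·73 − 3·66 = 270
Option 1 (Y + 33):
  Y = 73 + 33 = 106
  N = 66
  T = 103 + 5·106 − 3·66 = 435
Change in T: 435 − 270 = 165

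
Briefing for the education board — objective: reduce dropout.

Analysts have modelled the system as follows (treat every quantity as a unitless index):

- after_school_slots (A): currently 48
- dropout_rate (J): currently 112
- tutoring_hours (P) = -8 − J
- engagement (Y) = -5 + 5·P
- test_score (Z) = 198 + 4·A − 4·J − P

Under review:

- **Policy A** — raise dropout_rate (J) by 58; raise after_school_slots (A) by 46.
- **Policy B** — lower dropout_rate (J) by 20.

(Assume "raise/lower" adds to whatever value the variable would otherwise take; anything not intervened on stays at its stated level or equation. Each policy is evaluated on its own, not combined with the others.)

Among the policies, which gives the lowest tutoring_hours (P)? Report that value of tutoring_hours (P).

-178

Policy A (J + 58, A + 46):
  J = 112 + 58 = 170
  P = -8 − 170 = -178
Policy B (J − 20):
  J = 112 − 20 = 92
  P = -8 − 92 = -100
Comparing — Policy A: P=-178, Policy B: P=-100. Lowest is -178 (Policy A).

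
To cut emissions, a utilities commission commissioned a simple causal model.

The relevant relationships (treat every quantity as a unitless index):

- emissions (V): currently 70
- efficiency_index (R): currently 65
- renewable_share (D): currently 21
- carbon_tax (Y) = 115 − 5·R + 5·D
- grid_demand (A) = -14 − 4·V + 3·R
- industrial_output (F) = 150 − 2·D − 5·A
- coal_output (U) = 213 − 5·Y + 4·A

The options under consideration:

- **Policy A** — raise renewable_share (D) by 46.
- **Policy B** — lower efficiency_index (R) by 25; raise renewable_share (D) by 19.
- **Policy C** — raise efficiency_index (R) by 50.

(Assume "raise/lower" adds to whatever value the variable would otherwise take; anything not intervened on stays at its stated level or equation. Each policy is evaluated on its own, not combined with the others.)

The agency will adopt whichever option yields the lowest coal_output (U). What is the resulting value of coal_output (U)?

-1058

Policy A (D + 46):
  V = 70
  R = 65
  D = 21 + 46 = 67
  Y = 115 − 5·65 + 5·67 = 125
  A = -14 − 4·70 + 3·65 = -99
  U = 213 − 5·125 + 4·(-99) = -808
Policy B (R − 25, D + 19):
  V = 70
  R = 65 − 25 = 40
  D = 21 + 19 = 40
  Y = 115 − 5·40 + 5·40 = 115
  A = -14 − 4·70 + 3·40 = -174
  U = 213 − 5·115 + 4·(-174) = -1058
Policy C (R + 50):
  V = 70
  R = 65 + 50 = 115
  D = 21
  Y = 115 − 5·115 + 5·21 = -355
  A = -14 − 4·70 + 3·115 = 51
  U = 213 − 5·(-355) + 4·51 = 2192
Comparing — Policy A: U=-808, Policy B: U=-1058, Policy C: U=2192. Lowest is -1058 (Policy B).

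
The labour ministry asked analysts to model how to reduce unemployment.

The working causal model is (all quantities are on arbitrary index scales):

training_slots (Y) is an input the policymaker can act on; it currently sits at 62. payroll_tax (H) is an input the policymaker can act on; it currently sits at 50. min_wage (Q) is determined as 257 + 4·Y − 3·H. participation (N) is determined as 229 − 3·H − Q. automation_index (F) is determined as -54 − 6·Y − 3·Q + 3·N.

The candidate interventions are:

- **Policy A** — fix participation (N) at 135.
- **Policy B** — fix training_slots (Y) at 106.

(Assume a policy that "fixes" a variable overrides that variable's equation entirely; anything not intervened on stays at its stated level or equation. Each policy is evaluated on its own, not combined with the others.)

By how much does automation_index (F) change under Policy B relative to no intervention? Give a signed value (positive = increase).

-1320

Baseline:
  Y = 62
  H = 50
  Q = 257 + 4·62 − 3·50 = 355
  N = 229 − 3·50 − 355 = -276
  F = -54 − 6·62 − 3·355 + 3·(-276) = -2319
Policy B (Y := 106):
  Y = 106
  H = 50
  Q = 257 + 4·106 − 3·50 = 531
  N = 229 − 3·50 − 531 = -452
  F = -54 − 6·106 − 3·531 + 3·(-452) = -3639
Change in F: -3639 − (-2319) = -1320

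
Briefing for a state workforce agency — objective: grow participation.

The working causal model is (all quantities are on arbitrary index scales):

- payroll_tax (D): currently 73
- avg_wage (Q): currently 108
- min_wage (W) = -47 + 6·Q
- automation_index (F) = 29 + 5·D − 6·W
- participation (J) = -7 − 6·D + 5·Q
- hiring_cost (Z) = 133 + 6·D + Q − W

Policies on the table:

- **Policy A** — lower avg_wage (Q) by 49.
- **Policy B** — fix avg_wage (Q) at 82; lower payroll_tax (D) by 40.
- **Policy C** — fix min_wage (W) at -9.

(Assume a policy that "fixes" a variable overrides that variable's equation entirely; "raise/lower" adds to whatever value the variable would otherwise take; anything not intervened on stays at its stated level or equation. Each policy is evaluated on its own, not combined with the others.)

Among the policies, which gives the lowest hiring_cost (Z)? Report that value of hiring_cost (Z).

Policy A (Q − 49):
  D = 73
  Q = 108 − 49 = 59
  W = -47 + 6·59 = 307
  Z = 133 + 6·73 + 59 − 307 = 323
Policy B (Q := 82, D − 40):
  D = 73 − 40 = 33
  Q = 82
  W = -47 + 6·82 = 445
  Z = 133 + 6·33 + 82 − 445 = -32
Policy C (W := -9):
  D = 73
  Q = 108
  W = -9
  Z = 133 + 6·73 + 108 − (-9) = 688
Comparing — Policy A: Z=323, Policy B: Z=-32, Policy C: Z=688. Lowest is -32 (Policy B).

-32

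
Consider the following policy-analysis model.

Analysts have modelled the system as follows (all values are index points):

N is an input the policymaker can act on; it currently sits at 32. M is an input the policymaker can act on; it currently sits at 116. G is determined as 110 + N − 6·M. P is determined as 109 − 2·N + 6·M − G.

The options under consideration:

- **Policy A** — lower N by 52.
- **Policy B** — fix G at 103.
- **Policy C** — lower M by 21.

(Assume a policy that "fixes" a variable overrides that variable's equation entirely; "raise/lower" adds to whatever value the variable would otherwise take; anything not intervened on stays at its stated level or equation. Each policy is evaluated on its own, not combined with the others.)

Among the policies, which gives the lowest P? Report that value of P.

Policy A (N − 52):
  N = 32 − 52 = -20
  M = 116
  G = 110 + (-20) − 6·116 = -606
  P = 109 − 2·(-20) + 6·116 − (-606) = 1451
Policy B (G := 103):
  N = 32
  M = 116
  G = 103
  P = 109 − 2·32 + 6·116 − 103 = 638
Policy C (M − 21):
  N = 32
  M = 116 − 21 = 95
  G = 110 + 32 − 6·95 = -428
  P = 109 − 2·32 + 6·95 − (-428) = 1043
Comparing — Policy A: P=1451, Policy B: P=638, Policy C: P=1043. Lowest is 638 (Policy B).

638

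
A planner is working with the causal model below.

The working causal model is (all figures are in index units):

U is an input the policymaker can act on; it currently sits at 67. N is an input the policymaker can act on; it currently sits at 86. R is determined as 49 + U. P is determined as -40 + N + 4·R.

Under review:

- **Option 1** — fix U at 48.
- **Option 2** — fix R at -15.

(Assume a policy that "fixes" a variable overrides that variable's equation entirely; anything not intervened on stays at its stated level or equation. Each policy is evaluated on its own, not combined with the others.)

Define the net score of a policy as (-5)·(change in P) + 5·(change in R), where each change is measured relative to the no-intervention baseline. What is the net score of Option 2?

Baseline:
  U = 67
  N = 86
  R = 49 + 67 = 116
  P = -40 + 86 + 4·116 = 510
Option 2 (R := -15):
  U = 67
  N = 86
  R = -15
  P = -40 + 86 + 4·(-15) = -14
ΔP = -14 − 510 = -524; ΔR = -15 − 116 = -131
Score = (-5)·(-524) + 5·(-131) = 1965

1965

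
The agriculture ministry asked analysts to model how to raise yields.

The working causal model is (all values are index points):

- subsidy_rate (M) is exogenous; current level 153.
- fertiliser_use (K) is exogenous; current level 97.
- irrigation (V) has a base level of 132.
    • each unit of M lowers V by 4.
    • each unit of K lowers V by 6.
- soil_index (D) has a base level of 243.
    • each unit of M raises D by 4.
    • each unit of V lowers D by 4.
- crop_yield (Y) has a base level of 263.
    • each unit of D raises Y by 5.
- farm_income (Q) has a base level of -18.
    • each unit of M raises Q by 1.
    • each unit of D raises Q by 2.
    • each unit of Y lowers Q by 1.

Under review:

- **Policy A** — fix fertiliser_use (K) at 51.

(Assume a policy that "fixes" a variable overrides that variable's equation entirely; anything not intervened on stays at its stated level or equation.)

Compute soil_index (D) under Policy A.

Policy A (K := 51):
  M = 153
  K = 51
  V = 132 − 4·153 − 6·51 = -786
  D = 243 + 4·153 − 4·(-786) = 3999

3999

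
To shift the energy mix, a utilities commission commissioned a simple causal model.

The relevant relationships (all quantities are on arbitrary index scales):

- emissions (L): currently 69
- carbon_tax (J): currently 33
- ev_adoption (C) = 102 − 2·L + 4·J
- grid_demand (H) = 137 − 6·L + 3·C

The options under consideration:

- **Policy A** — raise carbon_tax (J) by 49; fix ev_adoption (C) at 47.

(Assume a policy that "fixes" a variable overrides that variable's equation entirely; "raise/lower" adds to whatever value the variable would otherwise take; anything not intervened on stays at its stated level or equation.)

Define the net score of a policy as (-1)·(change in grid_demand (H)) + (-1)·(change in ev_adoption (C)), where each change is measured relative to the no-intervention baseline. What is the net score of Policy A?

Baseline:
  L = 69
  J = 33
  C = 102 − 2·69 + 4·33 = 96
  H = 137 − 6·69 + 3·96 = 11
Policy A (J + 49, C := 47):
  L = 69
  J = 33 + 49 = 82
  C = 47
  H = 137 − 6·69 + 3·47 = -136
ΔH = -136 − 11 = -147; ΔC = 47 − 96 = -49
Score = (-1)·(-147) + (-1)·(-49) = 196

196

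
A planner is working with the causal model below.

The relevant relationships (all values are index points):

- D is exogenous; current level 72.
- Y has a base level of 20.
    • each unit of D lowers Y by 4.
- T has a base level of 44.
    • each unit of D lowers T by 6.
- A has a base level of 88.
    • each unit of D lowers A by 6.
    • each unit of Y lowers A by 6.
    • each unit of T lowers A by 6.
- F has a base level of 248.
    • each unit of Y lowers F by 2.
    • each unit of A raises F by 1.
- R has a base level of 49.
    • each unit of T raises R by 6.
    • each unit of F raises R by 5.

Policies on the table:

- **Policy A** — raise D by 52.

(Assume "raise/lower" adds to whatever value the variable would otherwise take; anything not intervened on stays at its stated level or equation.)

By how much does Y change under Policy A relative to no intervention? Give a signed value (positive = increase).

Baseline:
  D = 72
  Y = 20 − 4·72 = -268
Policy A (D + 52):
  D = 72 + 52 = 124
  Y = 20 − 4·124 = -476
Change in Y: -476 − (-268) = -208

-208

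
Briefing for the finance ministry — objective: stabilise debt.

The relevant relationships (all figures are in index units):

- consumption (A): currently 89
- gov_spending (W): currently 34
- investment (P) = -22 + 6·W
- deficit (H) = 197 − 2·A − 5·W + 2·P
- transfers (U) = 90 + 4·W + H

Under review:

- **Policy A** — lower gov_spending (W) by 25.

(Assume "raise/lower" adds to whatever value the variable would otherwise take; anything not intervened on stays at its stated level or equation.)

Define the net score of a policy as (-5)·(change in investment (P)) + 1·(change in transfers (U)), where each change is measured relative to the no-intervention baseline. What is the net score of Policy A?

475

Baseline:
  A = 89
  W = 34
  P = -22 + 6·34 = 182
  H = 197 − 2·89 − 5·34 + 2·182 = 213
  U = 90 + 4·34 + 213 = 439
Policy A (W − 25):
  A = 89
  W = 34 − 25 = 9
  P = -22 + 6·9 = 32
  H = 197 − 2·89 − 5·9 + 2·32 = 38
  U = 90 + 4·9 + 38 = 164
ΔP = 32 − 182 = -150; ΔU = 164 − 439 = -275
Score = (-5)·(-150) + 1·(-275) = 475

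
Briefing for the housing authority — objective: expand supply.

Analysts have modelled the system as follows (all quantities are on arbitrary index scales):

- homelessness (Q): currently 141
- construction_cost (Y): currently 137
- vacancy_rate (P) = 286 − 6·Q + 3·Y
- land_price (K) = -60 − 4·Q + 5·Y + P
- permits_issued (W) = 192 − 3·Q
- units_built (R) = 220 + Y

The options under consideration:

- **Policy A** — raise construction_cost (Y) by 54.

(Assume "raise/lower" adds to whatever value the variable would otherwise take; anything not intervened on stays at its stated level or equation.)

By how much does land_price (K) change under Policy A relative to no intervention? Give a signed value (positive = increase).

Baseline:
  Q = 141
  Y = 137
  P = 286 − 6·141 + 3·137 = -149
  K = -60 − 4·141 + 5·137 + (-149) = -88
Policy A (Y + 54):
  Q = 141
  Y = 137 + 54 = 191
  P = 286 − 6·141 + 3·191 = 13
  K = -60 − 4·141 + 5·191 + 13 = 344
Change in K: 344 − (-88) = 432

432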